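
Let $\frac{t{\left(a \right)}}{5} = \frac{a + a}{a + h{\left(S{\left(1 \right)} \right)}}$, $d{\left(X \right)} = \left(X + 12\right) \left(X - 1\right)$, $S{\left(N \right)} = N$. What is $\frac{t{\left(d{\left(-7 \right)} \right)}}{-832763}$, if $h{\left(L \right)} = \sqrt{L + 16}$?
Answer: $- \frac{16000}{1318263829} - \frac{400 \sqrt{17}}{1318263829} \approx -1.3388 \cdot 10^{-5}$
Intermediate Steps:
$d{\left(X \right)} = \left(-1 + X\right) \left(12 + X\right)$ ($d{\left(X \right)} = \left(12 + X\right) \left(-1 + X\right) = \left(-1 + X\right) \left(12 + X\right)$)
$h{\left(L \right)} = \sqrt{16 + L}$
$t{\left(a \right)} = \frac{10 a}{a + \sqrt{17}}$ ($t{\left(a \right)} = 5 \frac{a + a}{a + \sqrt{16 + 1}} = 5 \frac{2 a}{a + \sqrt{17}} = \frac{10 a}{a + \sqrt{17}}$)
$\frac{t{\left(d{\left(-7 \right)} \right)}}{-832763} = \frac{10 \left(-12 + \left(-7\right)^{2} + 11 \left(-7\right)\right) \frac{1}{\left(-12 + \left(-7\right)^{2} + 11 \left(-7\right)\right) + \sqrt{17}}}{-832763} = \frac{10 \left(-12 + 49 - 77\right)}{\left(-12 + 49 - 77\right) + \sqrt{17}} \left(- \frac{1}{832763}\right) = 10 \left(-40\right) \frac{1}{-40 + \sqrt{17}} \left(- \frac{1}{832763}\right) = - \frac{400}{-40 + \sqrt{17}} \left(- \frac{1}{832763}\right) = \frac{400}{832763 \left(-40 + \sqrt{17}\right)}$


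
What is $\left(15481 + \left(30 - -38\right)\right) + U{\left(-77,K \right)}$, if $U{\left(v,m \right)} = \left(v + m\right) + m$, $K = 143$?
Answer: $15758$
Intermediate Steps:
$U{\left(v,m \right)} = v + 2 m$ ($U{\left(v,m \right)} = \left(m + v\right) + m = v + 2 m$)
$\left(15481 + \left(30 - -38\right)\right) + U{\left(-77,K \right)} = \left(15481 + \left(30 - -38\right)\right) + \left(-77 + 2 \cdot 143\right) = \left(15481 + \left(30 + 38\right)\right) + \left(-77 + 286\right) = \left(15481 + 68\right) + 209 = 15549 + 209 = 15758$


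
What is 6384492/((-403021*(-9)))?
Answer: 709388/403021 ≈ 1.7602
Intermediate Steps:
6384492/((-403021*(-9))) = 6384492/3627189 = 6384492*(1/3627189) = 709388/403021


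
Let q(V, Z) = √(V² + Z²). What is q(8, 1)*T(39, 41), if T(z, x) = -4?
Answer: -4*√65 ≈ -32.249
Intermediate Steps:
q(8, 1)*T(39, 41) = √(8² + 1²)*(-4) = √(64 + 1)*(-4) = √65*(-4) = -4*√65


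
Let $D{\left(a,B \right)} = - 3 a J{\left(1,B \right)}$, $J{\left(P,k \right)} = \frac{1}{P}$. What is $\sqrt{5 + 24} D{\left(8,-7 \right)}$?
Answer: $- 24 \sqrt{29} \approx -129.24$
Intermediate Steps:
$D{\left(a,B \right)} = - 3 a$ ($D{\left(a,B \right)} = \frac{\left(-3\right) a}{1} = - 3 a 1 = - 3 a$)
$\sqrt{5 + 24} D{\left(8,-7 \right)} = \sqrt{5 + 24} \left(\left(-3\right) 8\right) = \sqrt{29} \left(-24\right) = - 24 \sqrt{29}$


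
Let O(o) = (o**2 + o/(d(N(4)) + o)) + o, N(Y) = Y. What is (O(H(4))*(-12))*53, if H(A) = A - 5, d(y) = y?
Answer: 212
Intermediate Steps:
H(A) = -5 + A
O(o) = o + o**2 + o/(4 + o) (O(o) = (o**2 + o/(4 + o)) + o = o + o**2 + o/(4 + o))
(O(H(4))*(-12))*53 = (((-5 + 4)*(5 + (-5 + 4)**2 + 5*(-5 + 4))/(4 + (-5 + 4)))*(-12))*53 = (-(5 + (-1)**2 + 5*(-1))/(4 - 1)*(-12))*53 = (-1*(5 + 1 - 5)/3*(-12))*53 = (-1*1/3*1*(-12))*53 = -1/3*(-12)*53 = 4*53 = 212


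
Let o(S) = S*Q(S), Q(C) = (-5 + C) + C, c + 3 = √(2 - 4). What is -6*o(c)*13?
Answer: -2262 + 1326*I*√2 ≈ -2262.0 + 1875.2*I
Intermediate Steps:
c = -3 + I*√2 (c = -3 + √(2 - 4) = -3 + √(-2) = -3 + I*√2 ≈ -3.0 + 1.4142*I)
Q(C) = -5 + 2*C
o(S) = S*(-5 + 2*S)
-6*o(c)*13 = -6*(-3 + I*√2)*(-5 + 2*(-3 + I*√2))*13 = -6*(-3 + I*√2)*(-5 + (-6 + 2*I*√2))*13 = -6*(-3 + I*√2)*(-11 + 2*I*√2)*13 = -6*(-11 + 2*I*√2)*(-3 + I*√2)*13 = -78*(-11 + 2*I*√2)*(-3 + I*√2)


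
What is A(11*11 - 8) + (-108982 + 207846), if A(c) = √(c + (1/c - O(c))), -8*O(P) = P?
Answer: 98864 + √25973954/452 ≈ 98875.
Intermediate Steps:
O(P) = -P/8
A(c) = √(1/c + 9*c/8) (A(c) = √(c + (1/c - (-1)*c/8)) = √(c + (1/c + c/8)) = √(1/c + 9*c/8))
A(11*11 - 8) + (-108982 + 207846) = √(16/(11*11 - 8) + 18*(11*11 - 8))/4 + (-108982 + 207846) = √(16/(121 - 8) + 18*(121 - 8))/4 + 98864 = √(16/113 + 18*113)/4 + 98864 = √(16*(1/113) + 2034)/4 + 98864 = √(16/113 + 2034)/4 + 98864 = √(229858/113)/4 + 98864 = (√25973954/113)/4 + 98864 = √25973954/452 + 98864 = 98864 + √25973954/452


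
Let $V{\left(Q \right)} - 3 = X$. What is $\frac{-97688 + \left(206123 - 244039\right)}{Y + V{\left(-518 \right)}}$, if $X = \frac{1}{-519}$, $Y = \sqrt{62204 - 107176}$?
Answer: $- \frac{27377227164}{3029031007} + \frac{18263214522 i \sqrt{11243}}{3029031007} \approx -9.0383 + 639.31 i$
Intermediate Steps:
$Y = 2 i \sqrt{11243}$ ($Y = \sqrt{-44972} = 2 i \sqrt{11243} \approx 212.07 i$)
$X = - \frac{1}{519} \approx -0.0019268$
$V{\left(Q \right)} = \frac{1556}{519}$ ($V{\left(Q \right)} = 3 - \frac{1}{519} = \frac{1556}{519}$)
$\frac{-97688 + \left(206123 - 244039\right)}{Y + V{\left(-518 \right)}} = \frac{-97688 + \left(206123 - 244039\right)}{2 i \sqrt{11243} + \frac{1556}{519}} = \frac{-97688 + \left(206123 - 244039\right)}{\frac{1556}{519} + 2 i \sqrt{11243}} = \frac{-97688 - 37916}{\frac{1556}{519} + 2 i \sqrt{11243}} = - \frac{135604}{\frac{1556}{519} + 2 i \sqrt{11243}}$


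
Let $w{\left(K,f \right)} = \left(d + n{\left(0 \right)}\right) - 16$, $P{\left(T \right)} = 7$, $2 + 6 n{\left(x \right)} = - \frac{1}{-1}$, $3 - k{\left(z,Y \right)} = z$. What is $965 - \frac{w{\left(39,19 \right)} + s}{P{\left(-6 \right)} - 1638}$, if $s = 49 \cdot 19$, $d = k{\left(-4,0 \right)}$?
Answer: $\frac{9449021}{9786} \approx 965.57$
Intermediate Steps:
$k{\left(z,Y \right)} = 3 - z$
$n{\left(x \right)} = - \frac{1}{6}$ ($n{\left(x \right)} = - \frac{1}{3} + \frac{\left(-1\right) \frac{1}{-1}}{6} = - \frac{1}{3} + \frac{\left(-1\right) \left(-1\right)}{6} = - \frac{1}{3} + \frac{1}{6} \cdot 1 = - \frac{1}{3} + \frac{1}{6} = - \frac{1}{6}$)
$d = 7$ ($d = 3 - -4 = 3 + 4 = 7$)
$w{\left(K,f \right)} = - \frac{55}{6}$ ($w{\left(K,f \right)} = \left(7 - \frac{1}{6}\right) - 16 = \frac{41}{6} - 16 = - \frac{55}{6}$)
$s = 931$
$965 - \frac{w{\left(39,19 \right)} + s}{P{\left(-6 \right)} - 1638} = 965 - \frac{- \frac{55}{6} + 931}{7 - 1638} = 965 - \frac{5531}{6 \left(-1631\right)} = 965 - \frac{5531}{6} \left(- \frac{1}{1631}\right) = 965 - - \frac{5531}{9786} = 965 + \frac{5531}{9786} = \frac{9449021}{9786}$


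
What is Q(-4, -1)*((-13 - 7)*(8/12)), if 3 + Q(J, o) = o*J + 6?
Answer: -280/3 ≈ -93.333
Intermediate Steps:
Q(J, o) = 3 + J*o (Q(J, o) = -3 + (o*J + 6) = -3 + (J*o + 6) = -3 + (6 + J*o) = 3 + J*o)
Q(-4, -1)*((-13 - 7)*(8/12)) = (3 - 4*(-1))*((-13 - 7)*(8/12)) = (3 + 4)*(-160/12) = 7*(-20*⅔) = 7*(-40/3) = -280/3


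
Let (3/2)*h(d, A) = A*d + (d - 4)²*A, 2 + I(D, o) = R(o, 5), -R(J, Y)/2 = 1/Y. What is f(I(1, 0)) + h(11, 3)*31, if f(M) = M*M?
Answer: 93144/25 ≈ 3725.8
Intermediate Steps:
R(J, Y) = -2/Y
I(D, o) = -12/5 (I(D, o) = -2 - 2/5 = -2 - 2*⅕ = -2 - ⅖ = -12/5)
h(d, A) = 2*A*d/3 + 2*A*(-4 + d)²/3 (h(d, A) = 2*(A*d + (d - 4)²*A)/3 = 2*(A*d + (-4 + d)²*A)/3 = 2*(A*d + A*(-4 + d)²)/3 = 2*A*d/3 + 2*A*(-4 + d)²/3)
f(M) = M²
f(I(1, 0)) + h(11, 3)*31 = (-12/5)² + ((⅔)*3*(11 + (-4 + 11)²))*31 = 144/25 + ((⅔)*3*(11 + 7²))*31 = 144/25 + ((⅔)*3*(11 + 49))*31 = 144/25 + ((⅔)*3*60)*31 = 144/25 + 120*31 = 144/25 + 3720 = 93144/25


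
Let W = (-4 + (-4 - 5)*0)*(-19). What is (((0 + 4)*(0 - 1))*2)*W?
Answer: -608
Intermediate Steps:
W = 76 (W = (-4 - 9*0)*(-19) = (-4 + 0)*(-19) = -4*(-19) = 76)
(((0 + 4)*(0 - 1))*2)*W = (((0 + 4)*(0 - 1))*2)*76 = ((4*(-1))*2)*76 = -4*2*76 = -8*76 = -608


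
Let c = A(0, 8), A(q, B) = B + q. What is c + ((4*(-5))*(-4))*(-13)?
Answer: -1032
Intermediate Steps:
c = 8 (c = 8 + 0 = 8)
c + ((4*(-5))*(-4))*(-13) = 8 + ((4*(-5))*(-4))*(-13) = 8 - 20*(-4)*(-13) = 8 + 80*(-13) = 8 - 1040 = -1032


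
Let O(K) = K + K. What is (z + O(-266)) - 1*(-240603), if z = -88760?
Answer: 151311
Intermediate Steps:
O(K) = 2*K
(z + O(-266)) - 1*(-240603) = (-88760 + 2*(-266)) - 1*(-240603) = (-88760 - 532) + 240603 = -89292 + 240603 = 151311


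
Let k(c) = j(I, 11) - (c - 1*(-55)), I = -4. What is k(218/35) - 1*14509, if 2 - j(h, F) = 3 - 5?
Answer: -509818/35 ≈ -14566.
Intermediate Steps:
j(h, F) = 4 (j(h, F) = 2 - (3 - 5) = 2 - 1*(-2) = 2 + 2 = 4)
k(c) = -51 - c (k(c) = 4 - (c - 1*(-55)) = 4 - (c + 55) = 4 - (55 + c) = 4 + (-55 - c) = -51 - c)
k(218/35) - 1*14509 = (-51 - 218/35) - 1*14509 = (-51 - 218/35) - 14509 = -2003/35 - 14509 = -509818/35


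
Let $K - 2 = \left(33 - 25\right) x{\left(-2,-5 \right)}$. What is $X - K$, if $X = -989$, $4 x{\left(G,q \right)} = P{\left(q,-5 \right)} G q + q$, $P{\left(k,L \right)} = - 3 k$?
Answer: $-1281$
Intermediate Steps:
$x{\left(G,q \right)} = \frac{q}{4} - \frac{3 G q^{2}}{4}$ ($x{\left(G,q \right)} = \frac{- 3 q G q + q}{4} = \frac{- 3 G q q + q}{4} = \frac{- 3 G q^{2} + q}{4} = \frac{q - 3 G q^{2}}{4} = \frac{q}{4} - \frac{3 G q^{2}}{4}$)
$K = 292$ ($K = 2 + \left(33 - 25\right) \frac{1}{4} \left(-5\right) \left(1 - \left(-6\right) \left(-5\right)\right) = 2 + 8 \cdot \frac{1}{4} \left(-5\right) \left(1 - 30\right) = 2 + 8 \cdot \frac{1}{4} \left(-5\right) \left(-29\right) = 2 + 8 \cdot \frac{145}{4} = 2 + 290 = 292$)
$X - K = -989 - 292 = -1281$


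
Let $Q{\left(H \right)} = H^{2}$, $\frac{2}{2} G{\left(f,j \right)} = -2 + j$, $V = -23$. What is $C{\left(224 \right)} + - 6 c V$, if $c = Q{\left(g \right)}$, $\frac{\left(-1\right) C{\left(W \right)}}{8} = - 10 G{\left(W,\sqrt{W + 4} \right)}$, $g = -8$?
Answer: $8672 + 160 \sqrt{57} \approx 9880.0$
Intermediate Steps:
$G{\left(f,j \right)} = -2 + j$
$C{\left(W \right)} = -160 + 80 \sqrt{4 + W}$ ($C{\left(W \right)} = - 8 \left(- 10 \left(-2 + \sqrt{W + 4}\right)\right) = - 8 \left(- 10 \left(-2 + \sqrt{4 + W}\right)\right) = - 8 \left(20 - 10 \sqrt{4 + W}\right) = -160 + 80 \sqrt{4 + W}$)
$c = 64$ ($c = \left(-8\right)^{2} = 64$)
$C{\left(224 \right)} + - 6 c V = \left(-160 + 80 \sqrt{4 + 224}\right) + \left(-6\right) 64 \left(-23\right) = \left(-160 + 80 \sqrt{228}\right) - -8832 = \left(-160 + 80 \cdot 2 \sqrt{57}\right) + 8832 = \left(-160 + 160 \sqrt{57}\right) + 8832 = 8672 + 160 \sqrt{57}$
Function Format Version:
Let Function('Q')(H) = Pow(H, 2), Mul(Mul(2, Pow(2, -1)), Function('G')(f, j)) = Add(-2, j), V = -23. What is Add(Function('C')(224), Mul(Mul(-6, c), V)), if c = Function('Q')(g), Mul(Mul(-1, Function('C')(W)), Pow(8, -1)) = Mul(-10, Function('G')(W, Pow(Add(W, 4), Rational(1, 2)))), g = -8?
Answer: Add(8672, Mul(160, Pow(57, Rational(1, 2)))) ≈ 9880.0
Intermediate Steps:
Function('G')(f, j) = Add(-2, j)
Function('C')(W) = Add(-160, Mul(80, Pow(Add(4, W), Rational(1, 2)))) (Function('C')(W) = Mul(-8, Mul(-10, Add(-2, Pow(Add(W, 4), Rational(1, 2))))) = Mul(-8, Mul(-10, Add(-2, Pow(Add(4, W), Rational(1, 2))))) = Mul(-8, Add(20, Mul(-10, Pow(Add(4, W), Rational(1, 2))))) = Add(-160, Mul(80, Pow(Add(4, W), Rational(1, 2)))))
c = 64 (c = Pow(-8, 2) = 64)
Add(Function('C')(224), Mul(Mul(-6, c), V)) = Add(Add(-160, Mul(80, Pow(Add(4, 224), Rational(1, 2)))), Mul(Mul(-6, 64), -23)) = Add(Add(-160, Mul(80, Pow(228, Rational(1, 2)))), Mul(-384, -23)) = Add(Add(-160, Mul(80, Mul(2, Pow(57, Rational(1, 2))))), 8832) = Add(Add(-160, Mul(160, Pow(57, Rational(1, 2)))), 8832) = Add(8672, Mul(160, Pow(57, Rational(1, 2))))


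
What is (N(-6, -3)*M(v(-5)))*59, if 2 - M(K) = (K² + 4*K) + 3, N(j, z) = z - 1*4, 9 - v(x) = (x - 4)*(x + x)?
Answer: 2576294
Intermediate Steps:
v(x) = 9 - 2*x*(-4 + x) (v(x) = 9 - (x - 4)*(x + x) = 9 - (-4 + x)*2*x = 9 - 2*x*(-4 + x))
N(j, z) = -4 + z (N(j, z) = z - 4 = -4 + z)
M(K) = -1 - K² - 4*K (M(K) = 2 - ((K² + 4*K) + 3) = 2 - (3 + K² + 4*K) = 2 + (-3 - K² - 4*K) = -1 - K² - 4*K)
(N(-6, -3)*M(v(-5)))*59 = ((-4 - 3)*(-1 - (9 - 2*(-5)² + 8*(-5))² - 4*(9 - 2*(-5)² + 8*(-5))))*59 = -7*(-1 - (9 - 2*25 - 40)² - 4*(9 - 2*25 - 40))*59 = -7*(-1 - (9 - 50 - 40)² - 4*(9 - 50 - 40))*59 = -7*(-1 - 1*(-81)² - 4*(-81))*59 = -7*(-1 - 1*6561 + 324)*59 = -7*(-1 - 6561 + 324)*59 = -7*(-6238)*59 = 43666*59 = 2576294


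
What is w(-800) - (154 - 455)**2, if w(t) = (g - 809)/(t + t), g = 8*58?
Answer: -28992251/320 ≈ -90601.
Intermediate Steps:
g = 464
w(t) = -345/(2*t) (w(t) = (464 - 809)/(t + t) = -345*1/(2*t) = -345/(2*t))
w(-800) - (154 - 455)**2 = -345/2/(-800) - (154 - 455)**2 = -345/2*(-1/800) - 1*(-301)**2 = 69/320 - 1*90601 = 69/320 - 90601 = -28992251/320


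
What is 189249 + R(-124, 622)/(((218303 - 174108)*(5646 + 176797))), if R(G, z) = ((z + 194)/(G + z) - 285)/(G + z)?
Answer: 63072692608524258391/333278868625590 ≈ 1.8925e+5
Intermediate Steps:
R(G, z) = (-285 + (194 + z)/(G + z))/(G + z) (R(G, z) = ((194 + z)/(G + z) - 285)/(G + z) = (-285 + (194 + z)/(G + z))/(G + z))
189249 + R(-124, 622)/(((218303 - 174108)*(5646 + 176797))) = 189249 + ((194 - 285*(-124) - 284*622)/(-124 + 622)²)/(((218303 - 174108)*(5646 + 176797))) = 189249 + ((194 + 35340 - 176648)/498²)/((44195*182443)) = 189249 + ((1/248004)*(-141114))/8063068385 = 189249 - 23519/41334*1/8063068385 = 189249 - 23519/333278868625590 = 63072692608524258391/333278868625590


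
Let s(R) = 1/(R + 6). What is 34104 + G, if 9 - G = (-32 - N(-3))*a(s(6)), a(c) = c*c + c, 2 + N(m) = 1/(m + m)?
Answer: 29475959/864 ≈ 34116.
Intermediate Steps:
N(m) = -2 + 1/(2*m) (N(m) = -2 + 1/(m + m) = -2 + 1/(2*m))
s(R) = 1/(6 + R)
a(c) = c + c² (a(c) = c² + c = c + c²)
G = 10103/864 (G = 9 - (-32 - (-2 + (½)/(-3)))*(1 + 1/(6 + 6))/(6 + 6) = 9 - (-32 - (-2 + (½)*(-⅓)))*(1 + 1/12)/12 = 9 - (-32 - (-2 - ⅙))*(1 + 1/12)/12 = 9 - (-32 - 1*(-13/6))*(1/12)*(13/12) = 9 - (-32 + 13/6)*13/144 = 9 - (-179)*13/(6*144) = 9 - 1*(-2327/864) = 9 + 2327/864 = 10103/864 ≈ 11.693)
34104 + G = 34104 + 10103/864 = 29475959/864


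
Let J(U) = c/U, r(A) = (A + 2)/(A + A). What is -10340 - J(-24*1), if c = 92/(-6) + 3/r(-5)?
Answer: -93062/9 ≈ -10340.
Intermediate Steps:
r(A) = (2 + A)/(2*A) (r(A) = (2 + A)/((2*A)) = (2 + A)*(1/(2*A)) = (2 + A)/(2*A))
c = -16/3 (c = 92/(-6) + 3/(((½)*(2 - 5)/(-5))) = 92*(-⅙) + 3/(((½)*(-⅕)*(-3))) = -46/3 + 3/(3/10) = -46/3 + 3*(10/3) = -46/3 + 10 = -16/3 ≈ -5.3333)
J(U) = -16/(3*U)
-10340 - J(-24*1) = -10340 - (-16)/(3*((-24*1))) = -10340 - (-16)/(3*(-24)) = -10340 - (-16)*(-1)/(3*24) = -10340 - 1*2/9 = -10340 - 2/9 = -93062/9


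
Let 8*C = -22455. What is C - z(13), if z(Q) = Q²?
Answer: -23807/8 ≈ -2975.9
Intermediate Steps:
C = -22455/8 (C = (⅛)*(-22455) = -22455/8 ≈ -2806.9)
C - z(13) = -22455/8 - 1*13² = -22455/8 - 1*169 = -22455/8 - 169 = -23807/8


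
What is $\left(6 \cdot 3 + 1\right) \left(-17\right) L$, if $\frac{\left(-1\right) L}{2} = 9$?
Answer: $5814$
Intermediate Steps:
$L = -18$ ($L = \left(-2\right) 9 = -18$)
$\left(6 \cdot 3 + 1\right) \left(-17\right) L = \left(6 \cdot 3 + 1\right) \left(-17\right) \left(-18\right) = \left(18 + 1\right) \left(-17\right) \left(-18\right) = 19 \left(-17\right) \left(-18\right) = \left(-323\right) \left(-18\right) = 5814$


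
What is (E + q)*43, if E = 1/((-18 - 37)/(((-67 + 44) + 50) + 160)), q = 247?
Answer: 52374/5 ≈ 10475.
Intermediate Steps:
E = -17/5 (E = 1/(-55/((-23 + 50) + 160)) = 1/(-55/(27 + 160)) = 1/(-55/187) = 1/(-55*1/187) = 1/(-5/17) = -17/5 ≈ -3.4000)
(E + q)*43 = (-17/5 + 247)*43 = (1218/5)*43 = 52374/5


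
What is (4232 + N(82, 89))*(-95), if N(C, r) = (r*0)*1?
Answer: -402040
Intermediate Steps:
N(C, r) = 0 (N(C, r) = 0*1 = 0)
(4232 + N(82, 89))*(-95) = (4232 + 0)*(-95) = 4232*(-95) = -402040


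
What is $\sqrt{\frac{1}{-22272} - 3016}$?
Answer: $\frac{19 i \sqrt{16188351}}{1392} \approx 54.918 i$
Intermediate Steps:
$\sqrt{\frac{1}{-22272} - 3016} = \sqrt{- \frac{1}{22272} - 3016} = \sqrt{- \frac{67172353}{22272}} = \frac{19 i \sqrt{16188351}}{1392}$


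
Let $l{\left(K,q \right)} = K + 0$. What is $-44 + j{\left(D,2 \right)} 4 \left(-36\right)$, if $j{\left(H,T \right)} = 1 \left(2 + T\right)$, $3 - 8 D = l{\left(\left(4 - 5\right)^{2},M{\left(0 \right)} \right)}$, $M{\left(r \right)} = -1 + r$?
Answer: $-620$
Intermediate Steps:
$l{\left(K,q \right)} = K$
$D = \frac{1}{4}$ ($D = \frac{3}{8} - \frac{\left(4 - 5\right)^{2}}{8} = \frac{3}{8} - \frac{\left(-1\right)^{2}}{8} = \frac{3}{8} - \frac{1}{8} = \frac{1}{4} \approx 0.25$)
$j{\left(H,T \right)} = 2 + T$
$-44 + j{\left(D,2 \right)} 4 \left(-36\right) = -44 + \left(2 + 2\right) 4 \left(-36\right) = -44 + 4 \cdot 4 \left(-36\right) = -44 + 16 \left(-36\right) = -44 - 576 = -620$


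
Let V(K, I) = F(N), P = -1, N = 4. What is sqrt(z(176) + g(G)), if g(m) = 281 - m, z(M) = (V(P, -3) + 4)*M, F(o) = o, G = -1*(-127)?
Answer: sqrt(1562) ≈ 39.522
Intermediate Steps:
G = 127
V(K, I) = 4
z(M) = 8*M (z(M) = (4 + 4)*M = 8*M)
sqrt(z(176) + g(G)) = sqrt(8*176 + (281 - 1*127)) = sqrt(1408 + (281 - 127)) = sqrt(1408 + 154) = sqrt(1562)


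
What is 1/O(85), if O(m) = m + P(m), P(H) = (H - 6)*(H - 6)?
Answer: 1/6326 ≈ 0.00015808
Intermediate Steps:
P(H) = (-6 + H)² (P(H) = (-6 + H)*(-6 + H) = (-6 + H)²)
O(m) = m + (-6 + m)²
1/O(85) = 1/(85 + (-6 + 85)²) = 1/(85 + 79²) = 1/(85 + 6241) = 1/6326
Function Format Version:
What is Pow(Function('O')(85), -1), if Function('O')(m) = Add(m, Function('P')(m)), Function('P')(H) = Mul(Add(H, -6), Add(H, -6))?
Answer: Rational(1, 6326) ≈ 0.00015808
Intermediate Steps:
Function('P')(H) = Pow(Add(-6, H), 2) (Function('P')(H) = Mul(Add(-6, H), Add(-6, H)) = Pow(Add(-6, H), 2))
Function('O')(m) = Add(m, Pow(Add(-6, m), 2))
Pow(Function('O')(85), -1) = Pow(Add(85, Pow(Add(-6, 85), 2)), -1) = Pow(Add(85, Pow(79, 2)), -1) = Pow(Add(85, 6241), -1) = Pow(6326, -1) = Rational(1, 6326)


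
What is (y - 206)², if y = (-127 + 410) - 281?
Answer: 41616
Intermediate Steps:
y = 2 (y = 283 - 281 = 2)
(y - 206)² = (2 - 206)² = (-204)² = 41616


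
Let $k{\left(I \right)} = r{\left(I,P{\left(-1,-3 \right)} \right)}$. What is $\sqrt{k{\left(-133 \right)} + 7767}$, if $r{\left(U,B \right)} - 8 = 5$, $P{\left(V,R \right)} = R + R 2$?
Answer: $2 \sqrt{1945} \approx 88.204$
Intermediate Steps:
$P{\left(V,R \right)} = 3 R$ ($P{\left(V,R \right)} = R + 2 R = 3 R$)
$r{\left(U,B \right)} = 13$ ($r{\left(U,B \right)} = 8 + 5 = 13$)
$k{\left(I \right)} = 13$
$\sqrt{k{\left(-133 \right)} + 7767} = \sqrt{13 + 7767} = \sqrt{7780} = 2 \sqrt{1945}$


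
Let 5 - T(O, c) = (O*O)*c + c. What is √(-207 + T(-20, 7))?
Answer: I*√3009 ≈ 54.854*I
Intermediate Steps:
T(O, c) = 5 - c - c*O² (T(O, c) = 5 - ((O*O)*c + c) = 5 - (O²*c + c) = 5 - (c*O² + c) = 5 - (c + c*O²) = 5 + (-c - c*O²) = 5 - c - c*O²)
√(-207 + T(-20, 7)) = √(-207 + (5 - 1*7 - 1*7*(-20)²)) = √(-207 + (5 - 7 - 1*7*400)) = √(-207 + (5 - 7 - 2800)) = √(-207 - 2802) = √(-3009) = I*√3009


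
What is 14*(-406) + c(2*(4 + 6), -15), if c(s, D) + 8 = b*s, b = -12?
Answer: -5932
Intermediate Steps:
c(s, D) = -8 - 12*s
14*(-406) + c(2*(4 + 6), -15) = 14*(-406) + (-8 - 24*(4 + 6)) = -5684 + (-8 - 24*10) = -5684 + (-8 - 12*20) = -5684 + (-8 - 240) = -5684 - 248 = -5932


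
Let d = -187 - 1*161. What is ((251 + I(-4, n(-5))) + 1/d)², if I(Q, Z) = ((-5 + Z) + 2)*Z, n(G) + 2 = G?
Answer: 12478453849/121104 ≈ 1.0304e+5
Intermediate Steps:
n(G) = -2 + G
I(Q, Z) = Z*(-3 + Z) (I(Q, Z) = (-3 + Z)*Z = Z*(-3 + Z))
d = -348 (d = -187 - 161 = -348)
((251 + I(-4, n(-5))) + 1/d)² = ((251 + (-2 - 5)*(-3 + (-2 - 5))) + 1/(-348))² = ((251 - 7*(-3 - 7)) - 1/348)² = ((251 - 7*(-10)) - 1/348)² = ((251 + 70) - 1/348)² = (321 - 1/348)² = (111707/348)² = 12478453849/121104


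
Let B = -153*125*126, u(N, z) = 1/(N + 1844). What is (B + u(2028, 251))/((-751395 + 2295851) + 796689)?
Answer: -9330551999/9064913440 ≈ -1.0293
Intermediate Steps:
u(N, z) = 1/(1844 + N)
B = -2409750 (B = -19125*126 = -2409750)
(B + u(2028, 251))/((-751395 + 2295851) + 796689) = (-2409750 + 1/(1844 + 2028))/((-751395 + 2295851) + 796689) = (-2409750 + 1/3872)/(1544456 + 796689) = (-2409750 + 1/3872)/2341145 = -9330551999/3872*1/2341145 = -9330551999/9064913440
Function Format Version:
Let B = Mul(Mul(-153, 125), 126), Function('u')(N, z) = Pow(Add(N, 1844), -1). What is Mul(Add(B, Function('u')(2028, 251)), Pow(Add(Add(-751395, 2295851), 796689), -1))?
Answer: Rational(-9330551999, 9064913440) ≈ -1.0293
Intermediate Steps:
Function('u')(N, z) = Pow(Add(1844, N), -1)
B = -2409750 (B = Mul(-19125, 126) = -2409750)
Mul(Add(B, Function('u')(2028, 251)), Pow(Add(Add(-751395, 2295851), 796689), -1)) = Mul(Add(-2409750, Pow(Add(1844, 2028), -1)), Pow(Add(Add(-751395, 2295851), 796689), -1)) = Mul(Add(-2409750, Pow(3872, -1)), Pow(Add(1544456, 796689), -1)) = Mul(Add(-2409750, Rational(1, 3872)), Pow(2341145, -1)) = Mul(Rational(-9330551999, 3872), Rational(1, 2341145)) = Rational(-9330551999, 9064913440)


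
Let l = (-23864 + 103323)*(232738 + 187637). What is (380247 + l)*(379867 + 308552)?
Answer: 22995230511074868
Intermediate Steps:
l = 33402577125 (l = 79459*420375 = 33402577125)
(380247 + l)*(379867 + 308552) = (380247 + 33402577125)*(379867 + 308552) = 33402957372*688419 = 22995230511074868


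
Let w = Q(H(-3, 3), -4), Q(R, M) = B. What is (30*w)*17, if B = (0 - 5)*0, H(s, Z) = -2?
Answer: 0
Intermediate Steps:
B = 0 (B = -5*0 = 0)
Q(R, M) = 0
w = 0
(30*w)*17 = (30*0)*17 = 0*17 = 0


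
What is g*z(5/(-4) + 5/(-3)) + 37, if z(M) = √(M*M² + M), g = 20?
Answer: 37 + 185*I*√105/18 ≈ 37.0 + 105.32*I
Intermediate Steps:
z(M) = √(M + M³) (z(M) = √(M³ + M) = √(M + M³))
g*z(5/(-4) + 5/(-3)) + 37 = 20*√((5/(-4) + 5/(-3)) + (5/(-4) + 5/(-3))³) + 37 = 20*√((5*(-¼) + 5*(-⅓)) + (5*(-¼) + 5*(-⅓))³) + 37 = 20*√((-5/4 - 5/3) + (-5/4 - 5/3)³) + 37 = 20*√(-35/12 + (-35/12)³) + 37 = 20*√(-35/12 - 42875/1728) + 37 = 20*√(-47915/1728) + 37 = 20*(37*I*√105/72) + 37 = 185*I*√105/18 + 37 = 37 + 185*I*√105/18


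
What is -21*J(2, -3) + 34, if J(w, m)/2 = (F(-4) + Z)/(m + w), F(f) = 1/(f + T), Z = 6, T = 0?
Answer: 551/2 ≈ 275.50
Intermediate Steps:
F(f) = 1/f (F(f) = 1/(f + 0) = 1/f)
J(w, m) = 23/(2*(m + w)) (J(w, m) = 2*((1/(-4) + 6)/(m + w)) = 2*((-¼ + 6)/(m + w)) = 2*(23/(4*(m + w))) = 23/(2*(m + w)))
-21*J(2, -3) + 34 = -483/(2*(-3 + 2)) + 34 = -483/(2*(-1)) + 34 = -483*(-1)/2 + 34 = -21*(-23/2) + 34 = 483/2 + 34 = 551/2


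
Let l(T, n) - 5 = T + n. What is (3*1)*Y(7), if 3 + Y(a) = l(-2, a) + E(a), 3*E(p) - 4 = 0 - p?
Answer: 18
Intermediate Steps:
E(p) = 4/3 - p/3 (E(p) = 4/3 + (0 - p)/3 = 4/3 + (-p)/3 = 4/3 - p/3)
l(T, n) = 5 + T + n (l(T, n) = 5 + (T + n) = 5 + T + n)
Y(a) = 4/3 + 2*a/3 (Y(a) = -3 + ((5 - 2 + a) + (4/3 - a/3)) = -3 + ((3 + a) + (4/3 - a/3)) = -3 + (13/3 + 2*a/3) = 4/3 + 2*a/3)
(3*1)*Y(7) = (3*1)*(4/3 + (2/3)*7) = 3*(4/3 + 14/3) = 3*6 = 18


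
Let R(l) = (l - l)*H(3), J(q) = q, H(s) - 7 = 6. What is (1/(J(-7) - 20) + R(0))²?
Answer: 1/729 ≈ 0.0013717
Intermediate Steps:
H(s) = 13 (H(s) = 7 + 6 = 13)
R(l) = 0 (R(l) = (l - l)*13 = 0*13 = 0)
(1/(J(-7) - 20) + R(0))² = (1/(-7 - 20) + 0)² = (1/(-27) + 0)² = (-1/27 + 0)² = (-1/27)² = 1/729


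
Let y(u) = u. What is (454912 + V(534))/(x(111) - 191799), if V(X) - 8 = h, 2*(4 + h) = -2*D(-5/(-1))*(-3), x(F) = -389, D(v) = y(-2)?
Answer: -227455/96094 ≈ -2.3670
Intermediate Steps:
D(v) = -2
h = -10 (h = -4 + (-2*(-2)*(-3))/2 = -4 + (4*(-3))/2 = -4 + (1/2)*(-12) = -4 - 6 = -10)
V(X) = -2 (V(X) = 8 - 10 = -2)
(454912 + V(534))/(x(111) - 191799) = (454912 - 2)/(-389 - 191799) = 454910/(-192188) = 454910*(-1/192188) = -227455/96094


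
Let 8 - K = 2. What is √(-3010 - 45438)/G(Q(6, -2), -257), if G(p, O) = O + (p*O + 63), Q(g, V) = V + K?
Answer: -4*I*√757/611 ≈ -0.18012*I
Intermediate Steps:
K = 6 (K = 8 - 1*2 = 8 - 2 = 6)
Q(g, V) = 6 + V (Q(g, V) = V + 6 = 6 + V)
G(p, O) = 63 + O + O*p (G(p, O) = O + (O*p + 63) = O + (63 + O*p) = 63 + O + O*p)
√(-3010 - 45438)/G(Q(6, -2), -257) = √(-3010 - 45438)/(63 - 257 - 257*(6 - 2)) = √(-48448)/(63 - 257 - 257*4) = (8*I*√757)/(63 - 257 - 1028) = (8*I*√757)/(-1222) = (8*I*√757)*(-1/1222) = -4*I*√757/611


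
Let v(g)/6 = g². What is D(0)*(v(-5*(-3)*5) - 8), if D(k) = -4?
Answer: -134968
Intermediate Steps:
v(g) = 6*g²
D(0)*(v(-5*(-3)*5) - 8) = -4*(6*(-5*(-3)*5)² - 8) = -4*(6*(15*5)² - 8) = -4*(6*75² - 8) = -4*(6*5625 - 8) = -4*(33750 - 8) = -4*33742 = -134968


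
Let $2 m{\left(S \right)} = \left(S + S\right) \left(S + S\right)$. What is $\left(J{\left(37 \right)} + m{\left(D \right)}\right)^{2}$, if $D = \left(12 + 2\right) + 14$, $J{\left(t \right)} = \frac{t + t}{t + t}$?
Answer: $2461761$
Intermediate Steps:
$J{\left(t \right)} = 1$ ($J{\left(t \right)} = \frac{2 t}{2 t} = 2 t \frac{1}{2 t} = 1$)
$D = 28$ ($D = 14 + 14 = 28$)
$m{\left(S \right)} = 2 S^{2}$ ($m{\left(S \right)} = \frac{\left(S + S\right) \left(S + S\right)}{2} = \frac{2 S 2 S}{2} = \frac{4 S^{2}}{2} = 2 S^{2}$)
$\left(J{\left(37 \right)} + m{\left(D \right)}\right)^{2} = \left(1 + 2 \cdot 28^{2}\right)^{2} = \left(1 + 2 \cdot 784\right)^{2} = \left(1 + 1568\right)^{2} = 1569^{2} = 2461761$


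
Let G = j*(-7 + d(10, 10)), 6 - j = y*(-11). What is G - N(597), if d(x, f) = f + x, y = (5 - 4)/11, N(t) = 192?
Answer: -101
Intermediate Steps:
y = 1/11 (y = 1*(1/11) = 1/11 ≈ 0.090909)
j = 7 (j = 6 - (-11)/11 = 6 - 1*(-1) = 6 + 1 = 7)
G = 91 (G = 7*(-7 + (10 + 10)) = 7*(-7 + 20) = 7*13 = 91)
G - N(597) = 91 - 1*192 = 91 - 192 = -101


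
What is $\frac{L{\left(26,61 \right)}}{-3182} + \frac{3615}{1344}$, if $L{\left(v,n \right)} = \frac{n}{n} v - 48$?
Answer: $\frac{1922083}{712768} \approx 2.6966$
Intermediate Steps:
$L{\left(v,n \right)} = -48 + v$ ($L{\left(v,n \right)} = 1 v - 48 = v - 48 = -48 + v$)
$\frac{L{\left(26,61 \right)}}{-3182} + \frac{3615}{1344} = \frac{-48 + 26}{-3182} + \frac{3615}{1344} = \left(-22\right) \left(- \frac{1}{3182}\right) + 3615 \cdot \frac{1}{1344} = \frac{11}{1591} + \frac{1205}{448} = \frac{1922083}{712768}$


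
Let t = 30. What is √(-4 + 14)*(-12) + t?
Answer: 30 - 12*√10 ≈ -7.9473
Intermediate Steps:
√(-4 + 14)*(-12) + t = √(-4 + 14)*(-12) + 30 = √10*(-12) + 30 = -12*√10 + 30 = 30 - 12*√10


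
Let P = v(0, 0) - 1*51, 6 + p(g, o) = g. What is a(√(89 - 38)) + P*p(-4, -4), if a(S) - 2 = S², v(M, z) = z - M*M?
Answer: 563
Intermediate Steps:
p(g, o) = -6 + g
v(M, z) = z - M²
P = -51 (P = (0 - 1*0²) - 1*51 = (0 - 1*0) - 51 = (0 + 0) - 51 = 0 - 51 = -51)
a(S) = 2 + S²
a(√(89 - 38)) + P*p(-4, -4) = (2 + (√(89 - 38))²) - 51*(-6 - 4) = (2 + (√51)²) - 51*(-10) = (2 + 51) + 510 = 53 + 510 = 563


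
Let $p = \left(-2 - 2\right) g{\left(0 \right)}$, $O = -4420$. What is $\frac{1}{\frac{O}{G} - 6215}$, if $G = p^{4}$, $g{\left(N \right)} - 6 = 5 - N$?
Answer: $- \frac{937024}{5823605265} \approx -0.0001609$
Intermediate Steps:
$g{\left(N \right)} = 11 - N$ ($g{\left(N \right)} = 6 - \left(-5 + N\right) = 11 - N$)
$p = -44$ ($p = \left(-2 - 2\right) \left(11 - 0\right) = - 4 \left(11 + 0\right) = \left(-4\right) 11 = -44$)
$G = 3748096$ ($G = \left(-44\right)^{4} = 3748096$)
$\frac{1}{\frac{O}{G} - 6215} = \frac{1}{- \frac{4420}{3748096} - 6215} = \frac{1}{\left(-4420\right) \frac{1}{3748096} - 6215} = \frac{1}{- \frac{1105}{937024} - 6215} = \frac{1}{- \frac{5823605265}{937024}} = - \frac{937024}{5823605265}$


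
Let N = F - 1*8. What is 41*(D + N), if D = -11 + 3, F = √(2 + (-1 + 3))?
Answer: -574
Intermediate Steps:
F = 2 (F = √(2 + 2) = √4 = 2)
N = -6 (N = 2 - 1*8 = 2 - 8 = -6)
D = -8
41*(D + N) = 41*(-8 - 6) = 41*(-14) = -574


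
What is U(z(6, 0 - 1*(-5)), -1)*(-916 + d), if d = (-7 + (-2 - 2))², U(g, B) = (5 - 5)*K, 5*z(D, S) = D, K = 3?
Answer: 0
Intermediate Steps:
z(D, S) = D/5
U(g, B) = 0 (U(g, B) = (5 - 5)*3 = 0*3 = 0)
d = 121 (d = (-7 - 4)² = (-11)² = 121)
U(z(6, 0 - 1*(-5)), -1)*(-916 + d) = 0*(-916 + 121) = 0*(-795) = 0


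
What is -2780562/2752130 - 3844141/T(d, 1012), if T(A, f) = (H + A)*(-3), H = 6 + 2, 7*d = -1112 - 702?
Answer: -37035847538149/7257366810 ≈ -5103.2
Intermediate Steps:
d = -1814/7 (d = (-1112 - 702)/7 = (⅐)*(-1814) = -1814/7 ≈ -259.14)
H = 8
T(A, f) = -24 - 3*A (T(A, f) = (8 + A)*(-3) = -24 - 3*A)
-2780562/2752130 - 3844141/T(d, 1012) = -2780562/2752130 - 3844141/(-24 - 3*(-1814/7)) = -2780562*1/2752130 - 3844141/(-24 + 5442/7) = -1390281/1376065 - 3844141/5274/7 = -1390281/1376065 - 3844141*7/5274 = -1390281/1376065 - 26908987/5274 = -37035847538149/7257366810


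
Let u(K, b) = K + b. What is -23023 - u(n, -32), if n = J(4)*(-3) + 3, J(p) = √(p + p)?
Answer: -22994 + 6*√2 ≈ -22986.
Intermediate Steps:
J(p) = √2*√p (J(p) = √(2*p) = √2*√p)
n = 3 - 6*√2 (n = (√2*√4)*(-3) + 3 = (√2*2)*(-3) + 3 = (2*√2)*(-3) + 3 = -6*√2 + 3 = 3 - 6*√2 ≈ -5.4853)
-23023 - u(n, -32) = -23023 - ((3 - 6*√2) - 32) = -23023 - (-29 - 6*√2) = -23023 + (29 + 6*√2) = -22994 + 6*√2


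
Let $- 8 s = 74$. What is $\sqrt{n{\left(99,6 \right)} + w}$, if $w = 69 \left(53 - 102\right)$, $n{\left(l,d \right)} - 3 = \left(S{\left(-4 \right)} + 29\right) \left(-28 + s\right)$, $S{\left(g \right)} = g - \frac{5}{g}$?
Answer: $\frac{i \sqrt{69693}}{4} \approx 65.999 i$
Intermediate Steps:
$s = - \frac{37}{4}$ ($s = \left(- \frac{1}{8}\right) 74 = - \frac{37}{4} \approx -9.25$)
$n{\left(l,d \right)} = - \frac{15597}{16}$ ($n{\left(l,d \right)} = 3 + \left(\left(-4 - \frac{5}{-4}\right) + 29\right) \left(-28 - \frac{37}{4}\right) = 3 + \left(\left(-4 - - \frac{5}{4}\right) + 29\right) \left(- \frac{149}{4}\right) = 3 + \left(\left(-4 + \frac{5}{4}\right) + 29\right) \left(- \frac{149}{4}\right) = 3 + \left(- \frac{11}{4} + 29\right) \left(- \frac{149}{4}\right) = 3 + \frac{105}{4} \left(- \frac{149}{4}\right) = 3 - \frac{15645}{16} = - \frac{15597}{16}$)
$w = -3381$ ($w = 69 \left(-49\right) = -3381$)
$\sqrt{n{\left(99,6 \right)} + w} = \sqrt{- \frac{15597}{16} - 3381} = \sqrt{- \frac{69693}{16}} = \frac{i \sqrt{69693}}{4}$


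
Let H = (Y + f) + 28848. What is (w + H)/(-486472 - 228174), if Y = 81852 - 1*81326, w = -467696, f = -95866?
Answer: 267094/357323 ≈ 0.74749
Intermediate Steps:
Y = 526 (Y = 81852 - 81326 = 526)
H = -66492 (H = (526 - 95866) + 28848 = -95340 + 28848 = -66492)
(w + H)/(-486472 - 228174) = (-467696 - 66492)/(-486472 - 228174) = -534188/(-714646) = -534188*(-1/714646) = 267094/357323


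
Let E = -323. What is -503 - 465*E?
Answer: 149692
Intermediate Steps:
-503 - 465*E = -503 - 465*(-323) = -503 + 150195 = 149692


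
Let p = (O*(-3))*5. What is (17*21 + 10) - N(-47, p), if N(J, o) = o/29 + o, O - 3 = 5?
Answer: 14243/29 ≈ 491.14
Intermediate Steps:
O = 8 (O = 3 + 5 = 8)
p = -120 (p = (8*(-3))*5 = -24*5 = -120)
N(J, o) = 30*o/29 (N(J, o) = o*(1/29) + o = o/29 + o = 30*o/29)
(17*21 + 10) - N(-47, p) = (17*21 + 10) - 30*(-120)/29 = (357 + 10) - 1*(-3600/29) = 367 + 3600/29 = 14243/29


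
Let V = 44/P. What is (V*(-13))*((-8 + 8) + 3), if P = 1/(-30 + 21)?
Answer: 15444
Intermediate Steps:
P = -1/9 (P = 1/(-9) = -1/9 ≈ -0.11111)
V = -396 (V = 44/(-1/9) = 44*(-9) = -396)
(V*(-13))*((-8 + 8) + 3) = (-396*(-13))*((-8 + 8) + 3) = 5148*(0 + 3) = 5148*3 = 15444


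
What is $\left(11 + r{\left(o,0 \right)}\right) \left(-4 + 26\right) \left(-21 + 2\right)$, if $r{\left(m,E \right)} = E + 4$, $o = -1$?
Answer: $-6270$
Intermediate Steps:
$r{\left(m,E \right)} = 4 + E$
$\left(11 + r{\left(o,0 \right)}\right) \left(-4 + 26\right) \left(-21 + 2\right) = \left(11 + \left(4 + 0\right)\right) \left(-4 + 26\right) \left(-21 + 2\right) = \left(11 + 4\right) 22 \left(-19\right) = 15 \left(-418\right) = -6270$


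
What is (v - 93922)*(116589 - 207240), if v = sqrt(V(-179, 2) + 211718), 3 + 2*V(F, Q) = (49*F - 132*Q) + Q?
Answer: 8514123222 - 1813020*sqrt(518) ≈ 8.4729e+9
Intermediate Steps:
V(F, Q) = -3/2 - 131*Q/2 + 49*F/2 (V(F, Q) = -3/2 + ((49*F - 132*Q) + Q)/2 = -3/2 + ((-132*Q + 49*F) + Q)/2 = -3/2 + (-131*Q + 49*F)/2 = -3/2 + (-131*Q/2 + 49*F/2) = -3/2 - 131*Q/2 + 49*F/2)
v = 20*sqrt(518) (v = sqrt((-3/2 - 131/2*2 + (49/2)*(-179)) + 211718) = sqrt((-3/2 - 131 - 8771/2) + 211718) = sqrt(-4518 + 211718) = sqrt(207200) = 20*sqrt(518) ≈ 455.19)
(v - 93922)*(116589 - 207240) = (20*sqrt(518) - 93922)*(116589 - 207240) = (-93922 + 20*sqrt(518))*(-90651) = 8514123222 - 1813020*sqrt(518)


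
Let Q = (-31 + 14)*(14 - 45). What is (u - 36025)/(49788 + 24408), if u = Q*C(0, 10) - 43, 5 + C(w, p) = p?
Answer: -33433/74196 ≈ -0.45060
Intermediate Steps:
C(w, p) = -5 + p
Q = 527 (Q = -17*(-31) = 527)
u = 2592 (u = 527*(-5 + 10) - 43 = 527*5 - 43 = 2635 - 43 = 2592)
(u - 36025)/(49788 + 24408) = (2592 - 36025)/(49788 + 24408) = -33433/74196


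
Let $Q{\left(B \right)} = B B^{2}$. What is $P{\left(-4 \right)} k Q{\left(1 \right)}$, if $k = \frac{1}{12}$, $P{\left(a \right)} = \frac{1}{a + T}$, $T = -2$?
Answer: $- \frac{1}{72} \approx -0.013889$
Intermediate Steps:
$P{\left(a \right)} = \frac{1}{-2 + a}$ ($P{\left(a \right)} = \frac{1}{a - 2} = \frac{1}{-2 + a}$)
$k = \frac{1}{12} \approx 0.083333$
$Q{\left(B \right)} = B^{3}$
$P{\left(-4 \right)} k Q{\left(1 \right)} = \frac{1}{-2 - 4} \cdot \frac{1}{12} \cdot 1^{3} = \frac{1}{-6} \cdot \frac{1}{12} \cdot 1 = \left(- \frac{1}{6}\right) \frac{1}{12} \cdot 1 = \left(- \frac{1}{72}\right) 1 = - \frac{1}{72}$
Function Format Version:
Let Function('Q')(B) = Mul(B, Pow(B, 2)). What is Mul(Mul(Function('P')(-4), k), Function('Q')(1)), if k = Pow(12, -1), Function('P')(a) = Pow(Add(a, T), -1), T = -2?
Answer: Rational(-1, 72) ≈ -0.013889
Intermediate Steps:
Function('P')(a) = Pow(Add(-2, a), -1) (Function('P')(a) = Pow(Add(a, -2), -1) = Pow(Add(-2, a), -1))
k = Rational(1, 12) ≈ 0.083333
Function('Q')(B) = Pow(B, 3)
Mul(Mul(Function('P')(-4), k), Function('Q')(1)) = Mul(Mul(Pow(Add(-2, -4), -1), Rational(1, 12)), Pow(1, 3)) = Mul(Mul(Pow(-6, -1), Rational(1, 12)), 1) = Mul(Mul(Rational(-1, 6), Rational(1, 12)), 1) = Mul(Rational(-1, 72), 1) = Rational(-1, 72)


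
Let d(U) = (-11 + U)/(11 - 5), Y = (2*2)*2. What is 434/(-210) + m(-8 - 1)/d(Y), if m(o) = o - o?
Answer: -31/15 ≈ -2.0667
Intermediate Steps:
m(o) = 0
Y = 8 (Y = 4*2 = 8)
d(U) = -11/6 + U/6 (d(U) = (-11 + U)/6 = (-11 + U)*(⅙) = -11/6 + U/6)
434/(-210) + m(-8 - 1)/d(Y) = 434/(-210) + 0/(-11/6 + (⅙)*8) = 434*(-1/210) + 0/(-11/6 + 4/3) = -31/15 + 0/(-½) = -31/15 + 0*(-2) = -31/15 + 0 = -31/15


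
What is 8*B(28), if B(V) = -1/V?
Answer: -2/7 ≈ -0.28571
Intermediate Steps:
8*B(28) = 8*(-1/28) = -2/7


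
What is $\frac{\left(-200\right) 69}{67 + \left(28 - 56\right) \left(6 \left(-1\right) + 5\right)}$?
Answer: $- \frac{2760}{19} \approx -145.26$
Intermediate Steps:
$\frac{\left(-200\right) 69}{67 + \left(28 - 56\right) \left(6 \left(-1\right) + 5\right)} = - \frac{13800}{67 + \left(28 - 56\right) \left(-6 + 5\right)} = - \frac{13800}{67 - -28} = - \frac{13800}{67 + 28} = - \frac{13800}{95} = \left(-13800\right) \frac{1}{95} = - \frac{2760}{19}$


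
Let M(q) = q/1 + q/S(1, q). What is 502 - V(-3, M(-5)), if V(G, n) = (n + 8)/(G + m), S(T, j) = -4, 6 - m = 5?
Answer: 4033/8 ≈ 504.13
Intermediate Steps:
m = 1 (m = 6 - 1*5 = 6 - 5 = 1)
M(q) = 3*q/4 (M(q) = q/1 + q/(-4) = q*1 + q*(-¼) = q - q/4 = 3*q/4)
V(G, n) = (8 + n)/(1 + G) (V(G, n) = (n + 8)/(G + 1) = (8 + n)/(1 + G))
502 - V(-3, M(-5)) = 502 - (8 + (¾)*(-5))/(1 - 3) = 502 - (8 - 15/4)/(-2) = 502 - (-1)*17/(2*4) = 502 - 1*(-17/8) = 502 + 17/8 = 4033/8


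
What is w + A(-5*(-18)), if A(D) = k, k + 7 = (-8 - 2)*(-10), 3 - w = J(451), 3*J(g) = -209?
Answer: 497/3 ≈ 165.67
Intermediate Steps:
J(g) = -209/3 (J(g) = (⅓)*(-209) = -209/3)
w = 218/3 (w = 3 - 1*(-209/3) = 3 + 209/3 = 218/3 ≈ 72.667)
k = 93 (k = -7 + (-8 - 2)*(-10) = -7 - 10*(-10) = -7 + 100 = 93)
A(D) = 93
w + A(-5*(-18)) = 218/3 + 93 = 497/3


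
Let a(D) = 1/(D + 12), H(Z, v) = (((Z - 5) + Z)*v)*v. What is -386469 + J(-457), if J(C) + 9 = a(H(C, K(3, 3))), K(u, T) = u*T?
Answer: -28764398107/74427 ≈ -3.8648e+5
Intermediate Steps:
K(u, T) = T*u
H(Z, v) = v²*(-5 + 2*Z) (H(Z, v) = (((-5 + Z) + Z)*v)*v = ((-5 + 2*Z)*v)*v = (v*(-5 + 2*Z))*v = v²*(-5 + 2*Z))
a(D) = 1/(12 + D)
J(C) = -9 + 1/(-393 + 162*C) (J(C) = -9 + 1/(12 + (3*3)²*(-5 + 2*C)) = -9 + 1/(12 + 9²*(-5 + 2*C)) = -9 + 1/(12 + 81*(-5 + 2*C)) = -9 + 1/(12 + (-405 + 162*C)) = -9 + 1/(-393 + 162*C))
-386469 + J(-457) = -386469 + 2*(1769 - 729*(-457))/(3*(-131 + 54*(-457))) = -386469 + 2*(1769 + 333153)/(3*(-131 - 24678)) = -386469 + (⅔)*334922/(-24809) = -386469 + (⅔)*(-1/24809)*334922 = -386469 - 669844/74427 = -28764398107/74427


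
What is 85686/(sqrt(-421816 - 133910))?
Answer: -14281*I*sqrt(555726)/92621 ≈ -114.94*I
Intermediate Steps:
85686/(sqrt(-421816 - 133910)) = 85686/(sqrt(-555726)) = 85686/((I*sqrt(555726))) = 85686*(-I*sqrt(555726)/555726) = -14281*I*sqrt(555726)/92621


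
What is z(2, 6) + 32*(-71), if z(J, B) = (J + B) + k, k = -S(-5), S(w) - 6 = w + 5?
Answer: -2270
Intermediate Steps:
S(w) = 11 + w (S(w) = 6 + (w + 5) = 6 + (5 + w) = 11 + w)
k = -6 (k = -(11 - 5) = -1*6 = -6)
z(J, B) = -6 + B + J (z(J, B) = (J + B) - 6 = (B + J) - 6 = -6 + B + J)
z(2, 6) + 32*(-71) = (-6 + 6 + 2) + 32*(-71) = 2 - 2272 = -2270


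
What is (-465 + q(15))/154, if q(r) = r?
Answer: -225/77 ≈ -2.9221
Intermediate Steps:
(-465 + q(15))/154 = (-465 + 15)/154 = (1/154)*(-450) = -225/77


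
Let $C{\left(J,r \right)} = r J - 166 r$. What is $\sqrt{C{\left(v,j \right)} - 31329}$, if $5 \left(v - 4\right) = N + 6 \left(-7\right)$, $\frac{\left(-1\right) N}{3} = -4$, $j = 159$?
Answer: $3 i \sqrt{6449} \approx 240.92 i$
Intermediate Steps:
$N = 12$ ($N = \left(-3\right) \left(-4\right) = 12$)
$v = -2$ ($v = 4 + \frac{12 + 6 \left(-7\right)}{5} = 4 + \frac{12 - 42}{5} = 4 + \frac{1}{5} \left(-30\right) = 4 - 6 = -2$)
$C{\left(J,r \right)} = - 166 r + J r$ ($C{\left(J,r \right)} = J r - 166 r = - 166 r + J r$)
$\sqrt{C{\left(v,j \right)} - 31329} = \sqrt{159 \left(-166 - 2\right) - 31329} = \sqrt{159 \left(-168\right) - 31329} = \sqrt{-26712 - 31329} = \sqrt{-58041} = 3 i \sqrt{6449}$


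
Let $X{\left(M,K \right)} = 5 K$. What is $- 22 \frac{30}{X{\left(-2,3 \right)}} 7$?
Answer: $-308$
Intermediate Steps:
$- 22 \frac{30}{X{\left(-2,3 \right)}} 7 = - 22 \frac{30}{5 \cdot 3} \cdot 7 = - 22 \cdot \frac{30}{15} \cdot 7 = - 22 \cdot 30 \cdot \frac{1}{15} \cdot 7 = \left(-22\right) 2 \cdot 7 = \left(-44\right) 7 = -308$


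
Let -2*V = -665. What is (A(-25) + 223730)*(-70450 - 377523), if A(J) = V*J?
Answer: -193002447455/2 ≈ -9.6501e+10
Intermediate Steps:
V = 665/2 (V = -½*(-665) = 665/2 ≈ 332.50)
A(J) = 665*J/2
(A(-25) + 223730)*(-70450 - 377523) = ((665/2)*(-25) + 223730)*(-70450 - 377523) = (-16625/2 + 223730)*(-447973) = (430835/2)*(-447973) = -193002447455/2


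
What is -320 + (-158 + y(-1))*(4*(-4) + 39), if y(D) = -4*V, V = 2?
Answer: -4138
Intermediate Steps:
y(D) = -8 (y(D) = -4*2 = -8)
-320 + (-158 + y(-1))*(4*(-4) + 39) = -320 + (-158 - 8)*(4*(-4) + 39) = -320 - 166*(-16 + 39) = -320 - 166*23 = -320 - 3818 = -4138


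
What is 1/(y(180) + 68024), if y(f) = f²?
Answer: 1/100424 ≈ 9.9578e-6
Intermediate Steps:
1/(y(180) + 68024) = 1/(180² + 68024) = 1/(32400 + 68024) = 1/100424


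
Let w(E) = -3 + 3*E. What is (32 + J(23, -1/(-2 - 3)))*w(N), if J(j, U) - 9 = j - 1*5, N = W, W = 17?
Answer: 2832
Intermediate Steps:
N = 17
J(j, U) = 4 + j (J(j, U) = 9 + (j - 1*5) = 9 + (j - 5) = 9 + (-5 + j) = 4 + j)
(32 + J(23, -1/(-2 - 3)))*w(N) = (32 + (4 + 23))*(-3 + 3*17) = (32 + 27)*(-3 + 51) = 59*48 = 2832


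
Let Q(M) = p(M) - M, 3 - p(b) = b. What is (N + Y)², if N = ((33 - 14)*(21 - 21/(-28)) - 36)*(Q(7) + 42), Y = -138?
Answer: 2136935529/16 ≈ 1.3356e+8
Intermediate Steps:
p(b) = 3 - b
Q(M) = 3 - 2*M (Q(M) = (3 - M) - M = 3 - 2*M)
N = 46779/4 (N = ((33 - 14)*(21 - 21/(-28)) - 36)*((3 - 2*7) + 42) = (19*(21 - 21*(-1/28)) - 36)*((3 - 14) + 42) = (19*(21 + ¾) - 36)*(-11 + 42) = (19*(87/4) - 36)*31 = (1653/4 - 36)*31 = (1509/4)*31 = 46779/4 ≈ 11695.)
(N + Y)² = (46779/4 - 138)² = (46227/4)² = 2136935529/16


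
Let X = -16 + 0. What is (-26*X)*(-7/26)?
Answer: -112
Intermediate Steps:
X = -16
(-26*X)*(-7/26) = (-26*(-16))*(-7/26) = 416*(-7*1/26) = 416*(-7/26) = -112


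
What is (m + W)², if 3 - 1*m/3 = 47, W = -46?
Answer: 31684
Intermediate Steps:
m = -132 (m = 9 - 3*47 = 9 - 141 = -132)
(m + W)² = (-132 - 46)² = (-178)² = 31684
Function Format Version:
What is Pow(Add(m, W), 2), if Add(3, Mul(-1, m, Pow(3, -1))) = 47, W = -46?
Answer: 31684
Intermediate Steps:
m = -132 (m = Add(9, Mul(-3, 47)) = Add(9, -141) = -132)
Pow(Add(m, W), 2) = Pow(Add(-132, -46), 2) = Pow(-178, 2) = 31684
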